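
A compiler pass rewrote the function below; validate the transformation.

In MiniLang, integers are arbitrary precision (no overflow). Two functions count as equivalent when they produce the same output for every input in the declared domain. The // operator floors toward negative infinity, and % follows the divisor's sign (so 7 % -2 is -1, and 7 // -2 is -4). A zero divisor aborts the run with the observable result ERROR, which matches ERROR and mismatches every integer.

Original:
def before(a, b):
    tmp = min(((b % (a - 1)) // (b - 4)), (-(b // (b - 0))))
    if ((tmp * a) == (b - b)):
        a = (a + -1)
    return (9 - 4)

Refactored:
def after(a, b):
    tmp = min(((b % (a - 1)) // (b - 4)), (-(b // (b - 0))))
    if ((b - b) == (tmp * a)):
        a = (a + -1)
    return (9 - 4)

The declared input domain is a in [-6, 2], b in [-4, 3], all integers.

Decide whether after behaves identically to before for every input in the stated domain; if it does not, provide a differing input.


Behavior is preserved: although same computation, different form, the outputs never diverge.
Spot check at a=0, b=-4 — before: tmp := -1 | ((tmp * a) == (b - b)): true | a := -1 | result 5. after: tmp := -1 | ((b - b) == (tmp * a)): true | a := -1 | result 5. Both give 5.
Checked all 72 inputs in the declared domain: the outputs agree on every one.
verdict: equivalent


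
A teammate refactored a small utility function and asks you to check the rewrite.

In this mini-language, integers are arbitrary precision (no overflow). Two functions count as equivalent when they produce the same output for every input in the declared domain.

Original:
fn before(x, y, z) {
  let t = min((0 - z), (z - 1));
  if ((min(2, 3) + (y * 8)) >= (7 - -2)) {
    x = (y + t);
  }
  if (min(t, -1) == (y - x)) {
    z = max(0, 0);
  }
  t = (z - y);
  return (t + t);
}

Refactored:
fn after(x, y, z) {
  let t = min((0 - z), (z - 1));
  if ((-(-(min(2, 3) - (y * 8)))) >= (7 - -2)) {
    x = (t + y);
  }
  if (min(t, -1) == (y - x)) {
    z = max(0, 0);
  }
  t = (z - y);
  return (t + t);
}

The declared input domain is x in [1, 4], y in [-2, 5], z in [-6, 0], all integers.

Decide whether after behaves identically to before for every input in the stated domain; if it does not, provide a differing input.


At x=1, y=-2, z=-2: before gives 4, after gives 0.
verdict: not equivalent; witness: x=1, y=-2, z=-2


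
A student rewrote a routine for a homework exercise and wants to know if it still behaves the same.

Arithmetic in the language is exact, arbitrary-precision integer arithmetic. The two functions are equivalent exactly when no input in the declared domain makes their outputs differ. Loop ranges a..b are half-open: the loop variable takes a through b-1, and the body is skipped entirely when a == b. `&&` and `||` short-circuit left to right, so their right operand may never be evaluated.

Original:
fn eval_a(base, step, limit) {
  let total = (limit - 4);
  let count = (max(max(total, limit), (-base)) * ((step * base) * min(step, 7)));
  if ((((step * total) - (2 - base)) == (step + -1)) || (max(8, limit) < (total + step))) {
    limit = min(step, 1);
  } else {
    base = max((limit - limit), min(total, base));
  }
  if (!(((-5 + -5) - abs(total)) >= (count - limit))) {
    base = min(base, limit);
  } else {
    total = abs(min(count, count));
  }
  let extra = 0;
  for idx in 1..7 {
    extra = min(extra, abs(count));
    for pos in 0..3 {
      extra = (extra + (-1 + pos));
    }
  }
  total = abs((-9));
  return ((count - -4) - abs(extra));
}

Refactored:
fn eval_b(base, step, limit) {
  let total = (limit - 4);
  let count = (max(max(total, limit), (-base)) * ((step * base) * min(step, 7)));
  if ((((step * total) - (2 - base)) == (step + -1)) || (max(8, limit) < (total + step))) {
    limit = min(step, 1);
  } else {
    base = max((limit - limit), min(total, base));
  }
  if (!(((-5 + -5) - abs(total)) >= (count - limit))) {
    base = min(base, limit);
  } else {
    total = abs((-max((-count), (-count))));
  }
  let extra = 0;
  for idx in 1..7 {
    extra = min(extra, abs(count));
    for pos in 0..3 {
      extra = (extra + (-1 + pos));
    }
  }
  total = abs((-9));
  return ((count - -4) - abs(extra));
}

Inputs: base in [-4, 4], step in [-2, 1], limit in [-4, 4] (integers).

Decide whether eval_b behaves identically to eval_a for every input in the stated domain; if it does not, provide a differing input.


The two are interchangeable: min/max/abs usage differs, and every declared input agrees.
Spot check at base=2, step=1, limit=2 — eval_a: total := -2 | count := 4 | ((((step * total) - (2 - base)) == (step + -1)) || (max(8, limit) < (total + step))): false | base := 0 | (!(((-5 + -5) - abs(total)) >= (count - limit))): true | base := 0 | extra := 0 | iter idx=1: | extra := 0 | iter pos=0: | extra := -1 | iter pos=1: | extra := -1 | iter pos=2: | extra := 0 | iter idx=2: | extra := 0 | iter pos=0: | extra := -1 | iter pos=1: | extra := -1 | iter pos=2: | extra := 0 | iter idx=3: | extra := 0 | iter pos=0: | extra := -1 | iter pos=1: | extra := -1 | iter pos=2: | extra := 0 | iter idx=4: | extra := 0 | iter pos=0: | extra := -1 | iter pos=1: | extra := -1 | iter pos=2: | extra := 0 | iter idx=5: | extra := 0 | iter pos=0: | extra := -1 | iter pos=1: | extra := -1 | iter pos=2: | extra := 0 | iter idx=6: | extra := 0 | iter pos=0: | extra := -1 | iter pos=1: | extra := -1 | iter pos=2: | extra := 0 | total := 9 | result 8. eval_b: total := -2 | count := 4 | ((((step * total) - (2 - base)) == (step + -1)) || (max(8, limit) < (total + step))): false | base := 0 | (!(((-5 + -5) - abs(total)) >= (count - limit))): true | base := 0 | extra := 0 | iter idx=1: | extra := 0 | iter pos=0: | extra := -1 | iter pos=1: | extra := -1 | iter pos=2: | extra := 0 | iter idx=2: | extra := 0 | iter pos=0: | extra := -1 | iter pos=1: | extra := -1 | iter pos=2: | extra := 0 | iter idx=3: | extra := 0 | iter pos=0: | extra := -1 | iter pos=1: | extra := -1 | iter pos=2: | extra := 0 | iter idx=4: | extra := 0 | iter pos=0: | extra := -1 | iter pos=1: | extra := -1 | iter pos=2: | extra := 0 | iter idx=5: | extra := 0 | iter pos=0: | extra := -1 | iter pos=1: | extra := -1 | iter pos=2: | extra := 0 | iter idx=6: | extra := 0 | iter pos=0: | extra := -1 | iter pos=1: | extra := -1 | iter pos=2: | extra := 0 | total := 9 | result 8. Both give 8.
An exhaustive pass over the 324 declared inputs shows identical outputs.
verdict: equivalent


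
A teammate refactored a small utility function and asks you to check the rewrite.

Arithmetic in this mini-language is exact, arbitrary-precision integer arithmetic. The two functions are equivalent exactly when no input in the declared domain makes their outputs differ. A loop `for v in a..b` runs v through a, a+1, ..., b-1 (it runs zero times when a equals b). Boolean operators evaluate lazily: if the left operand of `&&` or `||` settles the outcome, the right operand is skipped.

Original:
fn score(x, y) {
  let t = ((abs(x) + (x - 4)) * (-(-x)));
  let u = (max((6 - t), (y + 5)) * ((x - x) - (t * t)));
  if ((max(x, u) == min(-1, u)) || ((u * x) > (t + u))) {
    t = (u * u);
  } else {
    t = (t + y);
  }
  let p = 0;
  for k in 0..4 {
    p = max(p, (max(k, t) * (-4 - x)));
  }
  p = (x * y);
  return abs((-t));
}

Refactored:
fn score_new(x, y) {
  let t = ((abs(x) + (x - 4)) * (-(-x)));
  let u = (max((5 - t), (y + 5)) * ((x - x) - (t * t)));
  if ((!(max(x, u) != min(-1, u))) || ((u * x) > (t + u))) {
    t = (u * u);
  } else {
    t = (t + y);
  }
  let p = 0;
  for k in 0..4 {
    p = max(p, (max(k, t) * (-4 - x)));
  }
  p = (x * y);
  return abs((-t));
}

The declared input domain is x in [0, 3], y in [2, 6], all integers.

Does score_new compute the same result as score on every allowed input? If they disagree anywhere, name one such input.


Not equivalent: x=1, y=2 separates them (1024 vs 784).
score: t becomes -2; next u becomes -32; next ((max(x, u) == min(-1, u)) || ((u * x) > (t + u))) evaluates to true; next t becomes 1024; next p becomes 0; next at k=0:; next p becomes 0; next at k=1:; next p becomes 0; next at k=2:; next p becomes 0; next at k=3:; next p becomes 0; next p becomes 2; next final value 1024
score_new: t becomes -2; next u becomes -28; next ((!(max(x, u) != min(-1, u))) || ((u * x) > (t + u))) evaluates to true; next t becomes 784; next p becomes 0; next at k=0:; next p becomes 0; next at k=1:; next p becomes 0; next at k=2:; next p becomes 0; next at k=3:; next p becomes 0; next p becomes 2; next final value 784
verdict: not equivalent; witness: x=1, y=2


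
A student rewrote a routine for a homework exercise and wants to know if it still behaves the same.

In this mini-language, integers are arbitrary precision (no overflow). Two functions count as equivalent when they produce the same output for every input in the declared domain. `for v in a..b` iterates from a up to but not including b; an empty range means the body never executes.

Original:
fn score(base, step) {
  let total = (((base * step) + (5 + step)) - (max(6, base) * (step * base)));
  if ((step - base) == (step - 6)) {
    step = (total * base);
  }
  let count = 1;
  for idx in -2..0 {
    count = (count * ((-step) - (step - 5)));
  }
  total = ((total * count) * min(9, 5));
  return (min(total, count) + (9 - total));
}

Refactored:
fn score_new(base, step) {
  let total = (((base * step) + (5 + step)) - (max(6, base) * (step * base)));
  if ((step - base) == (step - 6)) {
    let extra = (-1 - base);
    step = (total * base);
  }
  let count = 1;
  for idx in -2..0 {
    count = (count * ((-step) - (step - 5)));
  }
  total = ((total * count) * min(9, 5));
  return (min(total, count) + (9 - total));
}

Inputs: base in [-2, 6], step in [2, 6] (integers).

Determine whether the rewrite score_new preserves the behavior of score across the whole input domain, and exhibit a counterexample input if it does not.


Comparing the listings, the differences include: constant usage differs; and statement counts differ; and arithmetic usage differs; and local variable names differ.
Tracing base=3, step=6: score: total = -79; ((step - base) == (step - 6)) -> false; count = 1; [idx=-2]; count = -7; [idx=-1]; count = 49; total = -19355; return 9 | score_new: total = -79; ((step - base) == (step - 6)) -> false; count = 1; [idx=-2]; count = -7; [idx=-1]; count = 49; total = -19355; return 9 — matching result 9.
An exhaustive pass over the 45 declared inputs shows identical outputs.
verdict: equivalent


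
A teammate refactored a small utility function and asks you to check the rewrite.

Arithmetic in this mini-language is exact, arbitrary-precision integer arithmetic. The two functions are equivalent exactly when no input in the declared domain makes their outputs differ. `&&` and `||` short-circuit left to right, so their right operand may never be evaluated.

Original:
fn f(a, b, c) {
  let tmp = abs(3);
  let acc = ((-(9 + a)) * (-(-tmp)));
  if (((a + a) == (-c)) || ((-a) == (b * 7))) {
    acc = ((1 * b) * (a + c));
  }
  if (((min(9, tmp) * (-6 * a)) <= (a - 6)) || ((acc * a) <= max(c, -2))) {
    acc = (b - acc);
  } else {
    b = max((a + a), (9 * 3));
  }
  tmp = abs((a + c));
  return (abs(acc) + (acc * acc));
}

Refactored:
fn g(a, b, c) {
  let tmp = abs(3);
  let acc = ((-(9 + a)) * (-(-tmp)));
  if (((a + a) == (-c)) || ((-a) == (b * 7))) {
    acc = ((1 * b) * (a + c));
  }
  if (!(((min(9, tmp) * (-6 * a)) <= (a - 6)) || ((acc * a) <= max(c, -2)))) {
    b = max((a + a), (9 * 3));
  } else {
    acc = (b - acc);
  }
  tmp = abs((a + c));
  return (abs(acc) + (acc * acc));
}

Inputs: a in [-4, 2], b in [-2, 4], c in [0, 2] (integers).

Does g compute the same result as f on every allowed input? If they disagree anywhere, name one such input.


Comparing the listings, the differences include: boolean connective usage differs.
One worked example (a=2, b=-2, c=2) — f: tmp = 3; acc = -33; (((a + a) == (-c)) || ((-a) == (b * 7))) -> false; (((min(9, tmp) * (-6 * a)) <= (a - 6)) || ((acc * a) <= max(c, -2))) -> true; acc = 31; tmp = 4; return 992; g: tmp = 3; acc = -33; (((a + a) == (-c)) || ((-a) == (b * 7))) -> false; (!(((min(9, tmp) * (-6 * a)) <= (a - 6)) || ((acc * a) <= max(c, -2)))) -> false; acc = 31; tmp = 4; return 992; agreement on 992.
Checked all 147 inputs in the declared domain: the outputs agree on every one.
verdict: equivalent


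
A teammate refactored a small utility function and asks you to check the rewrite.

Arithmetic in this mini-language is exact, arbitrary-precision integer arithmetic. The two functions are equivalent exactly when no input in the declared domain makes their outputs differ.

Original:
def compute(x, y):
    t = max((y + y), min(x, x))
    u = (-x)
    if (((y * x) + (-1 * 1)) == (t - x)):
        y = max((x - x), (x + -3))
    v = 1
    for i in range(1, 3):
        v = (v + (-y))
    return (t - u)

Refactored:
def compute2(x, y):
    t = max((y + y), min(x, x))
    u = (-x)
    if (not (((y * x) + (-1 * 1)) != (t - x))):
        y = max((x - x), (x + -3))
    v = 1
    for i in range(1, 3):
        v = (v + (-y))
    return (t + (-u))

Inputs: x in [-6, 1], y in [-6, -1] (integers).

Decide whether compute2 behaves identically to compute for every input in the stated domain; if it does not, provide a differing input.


Differences: arithmetic usage differs, and boolean connective usage differs, and comparison usage differs — yet all 48 inputs agree.
verdict: equivalent


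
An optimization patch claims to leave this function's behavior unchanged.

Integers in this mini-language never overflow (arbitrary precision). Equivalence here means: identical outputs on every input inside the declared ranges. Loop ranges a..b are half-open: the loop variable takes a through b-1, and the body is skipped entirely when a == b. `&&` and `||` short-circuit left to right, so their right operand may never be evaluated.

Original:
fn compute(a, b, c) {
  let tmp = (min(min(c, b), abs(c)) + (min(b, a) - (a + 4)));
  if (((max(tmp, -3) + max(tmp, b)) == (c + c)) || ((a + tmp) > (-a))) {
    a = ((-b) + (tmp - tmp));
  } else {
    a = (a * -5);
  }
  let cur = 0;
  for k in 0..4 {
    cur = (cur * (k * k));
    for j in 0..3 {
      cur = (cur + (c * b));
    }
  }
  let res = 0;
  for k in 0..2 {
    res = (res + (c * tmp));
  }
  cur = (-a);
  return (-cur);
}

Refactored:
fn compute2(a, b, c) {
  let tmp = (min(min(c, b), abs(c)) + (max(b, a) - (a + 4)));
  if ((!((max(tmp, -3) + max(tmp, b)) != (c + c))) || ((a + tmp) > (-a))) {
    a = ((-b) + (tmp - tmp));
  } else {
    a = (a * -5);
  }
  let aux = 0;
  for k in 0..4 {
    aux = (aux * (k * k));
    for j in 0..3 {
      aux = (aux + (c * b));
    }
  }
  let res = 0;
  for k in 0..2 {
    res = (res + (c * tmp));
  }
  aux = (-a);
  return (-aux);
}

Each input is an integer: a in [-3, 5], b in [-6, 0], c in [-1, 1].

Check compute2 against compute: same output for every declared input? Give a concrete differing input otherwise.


Consider the input a=-3, b=0, c=-1.
compute: tmp becomes -5; next (((max(tmp, -3) + max(tmp, b)) == (c + c)) || ((a + tmp) > (-a))) evaluates to false; next a becomes 15; next cur becomes 0; next at k=0:; next cur becomes 0; next at j=0:; next cur becomes 0; next at j=1:; next cur becomes 0; next at j=2:; next cur becomes 0; next at k=1:; next cur becomes 0; next at j=0:; next cur becomes 0; next at j=1:; next cur becomes 0; next at j=2:; next cur becomes 0; next at k=2:; next cur becomes 0; next at j=0:; next cur becomes 0; next at j=1:; next cur becomes 0; next at j=2:; next cur becomes 0; next at k=3:; next cur becomes 0; next at j=0:; next cur becomes 0; next at j=1:; next cur becomes 0; next at j=2:; next cur becomes 0; next res becomes 0; next at k=0:; next res becomes 5; next at k=1:; next res becomes 10; next cur becomes -15; next final value 15
compute2: tmp becomes -2; next ((!((max(tmp, -3) + max(tmp, b)) != (c + c))) || ((a + tmp) > (-a))) evaluates to true; next a becomes 0; next aux becomes 0; next at k=0:; next aux becomes 0; next at j=0:; next aux becomes 0; next at j=1:; next aux becomes 0; next at j=2:; next aux becomes 0; next at k=1:; next aux becomes 0; next at j=0:; next aux becomes 0; next at j=1:; next aux becomes 0; next at j=2:; next aux becomes 0; next at k=2:; next aux becomes 0; next at j=0:; next aux becomes 0; next at j=1:; next aux becomes 0; next at j=2:; next aux becomes 0; next at k=3:; next aux becomes 0; next at j=0:; next aux becomes 0; next at j=1:; next aux becomes 0; next at j=2:; next aux becomes 0; next res becomes 0; next at k=0:; next res becomes 2; next at k=1:; next res becomes 4; next aux becomes 0; next final value 0
15 vs 0 — the two versions disagree here.
verdict: not equivalent; witness: a=-3, b=0, c=-1


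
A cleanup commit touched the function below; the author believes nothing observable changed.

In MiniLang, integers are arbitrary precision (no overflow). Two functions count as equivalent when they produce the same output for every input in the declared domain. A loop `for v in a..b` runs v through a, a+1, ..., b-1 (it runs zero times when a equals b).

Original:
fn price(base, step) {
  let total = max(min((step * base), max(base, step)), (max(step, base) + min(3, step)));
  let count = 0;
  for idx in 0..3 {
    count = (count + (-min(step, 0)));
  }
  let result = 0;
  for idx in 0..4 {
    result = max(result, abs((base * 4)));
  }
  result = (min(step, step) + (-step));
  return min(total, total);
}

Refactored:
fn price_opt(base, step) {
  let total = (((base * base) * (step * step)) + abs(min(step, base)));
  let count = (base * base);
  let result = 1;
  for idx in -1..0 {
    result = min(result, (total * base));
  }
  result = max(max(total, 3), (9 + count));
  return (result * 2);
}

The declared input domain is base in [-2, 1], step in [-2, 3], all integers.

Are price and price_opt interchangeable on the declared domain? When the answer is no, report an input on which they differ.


base=-2, step=-2 yields -2 from price but 36 from price_opt.
verdict: not equivalent; witness: base=-2, step=-2


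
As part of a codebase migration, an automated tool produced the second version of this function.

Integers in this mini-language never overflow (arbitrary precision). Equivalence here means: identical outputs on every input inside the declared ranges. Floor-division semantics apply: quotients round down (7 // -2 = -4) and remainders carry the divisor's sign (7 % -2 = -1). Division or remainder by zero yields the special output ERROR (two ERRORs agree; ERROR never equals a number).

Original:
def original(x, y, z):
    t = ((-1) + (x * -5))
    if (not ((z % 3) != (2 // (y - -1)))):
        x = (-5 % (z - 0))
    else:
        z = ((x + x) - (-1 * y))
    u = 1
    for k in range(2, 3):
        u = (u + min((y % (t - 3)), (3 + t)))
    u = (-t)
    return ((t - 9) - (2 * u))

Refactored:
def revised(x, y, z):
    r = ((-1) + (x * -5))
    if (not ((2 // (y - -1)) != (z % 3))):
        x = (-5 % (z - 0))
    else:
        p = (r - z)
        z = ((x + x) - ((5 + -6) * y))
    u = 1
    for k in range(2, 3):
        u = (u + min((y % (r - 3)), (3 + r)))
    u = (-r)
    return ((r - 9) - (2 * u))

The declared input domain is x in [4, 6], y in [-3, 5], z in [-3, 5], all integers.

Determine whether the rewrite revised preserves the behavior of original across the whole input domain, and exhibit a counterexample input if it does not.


Equivalent — the differences include constant usage differs, statement counts differ, local variable names differ, arithmetic usage differs, yet no declared input distinguishes the two.
Spot check at x=6, y=5, z=1 — original: t := -31 | (not ((z % 3) != (2 // (y - -1)))): false | z := 17 | u := 1 | iter k=2: | u := -28 | u := 31 | result -102. revised: r := -31 | (not ((2 // (y - -1)) != (z % 3))): false | p := -32 | z := 17 | u := 1 | iter k=2: | u := -28 | u := 31 | result -102. Both give -102.
An exhaustive pass over the 243 declared inputs shows identical outputs.
verdict: equivalent


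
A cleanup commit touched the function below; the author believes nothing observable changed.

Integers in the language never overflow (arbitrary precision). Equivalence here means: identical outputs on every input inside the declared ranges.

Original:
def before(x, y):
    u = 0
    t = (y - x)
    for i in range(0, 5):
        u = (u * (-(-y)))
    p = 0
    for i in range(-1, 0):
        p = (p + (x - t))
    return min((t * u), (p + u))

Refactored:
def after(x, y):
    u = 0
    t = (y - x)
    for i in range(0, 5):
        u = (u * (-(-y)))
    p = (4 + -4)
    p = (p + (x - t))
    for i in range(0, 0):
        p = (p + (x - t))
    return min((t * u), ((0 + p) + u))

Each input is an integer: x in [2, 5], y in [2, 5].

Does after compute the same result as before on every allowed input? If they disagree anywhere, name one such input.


Behavior is preserved: although arithmetic usage differs, and statement counts differ, and constant usage differs, and loop structure differs, the outputs never diverge.
As a probe, take x=5, y=3: before runs u=0, then t=-2, then (i=0), then u=0, then (i=1), then u=0, then (i=2), then u=0, then (i=3), then u=0, then (i=4), then u=0, then p=0, then (i=-1), then p=7, then returns 0; after runs u=0, then t=-2, then (i=0), then u=0, then (i=1), then u=0, then (i=2), then u=0, then (i=3), then u=0, then (i=4), then u=0, then p=0, then p=7, then the loop over i runs zero times, then returns 0; both end at 0.
Across all 16 domain points the two functions coincide.
verdict: equivalent


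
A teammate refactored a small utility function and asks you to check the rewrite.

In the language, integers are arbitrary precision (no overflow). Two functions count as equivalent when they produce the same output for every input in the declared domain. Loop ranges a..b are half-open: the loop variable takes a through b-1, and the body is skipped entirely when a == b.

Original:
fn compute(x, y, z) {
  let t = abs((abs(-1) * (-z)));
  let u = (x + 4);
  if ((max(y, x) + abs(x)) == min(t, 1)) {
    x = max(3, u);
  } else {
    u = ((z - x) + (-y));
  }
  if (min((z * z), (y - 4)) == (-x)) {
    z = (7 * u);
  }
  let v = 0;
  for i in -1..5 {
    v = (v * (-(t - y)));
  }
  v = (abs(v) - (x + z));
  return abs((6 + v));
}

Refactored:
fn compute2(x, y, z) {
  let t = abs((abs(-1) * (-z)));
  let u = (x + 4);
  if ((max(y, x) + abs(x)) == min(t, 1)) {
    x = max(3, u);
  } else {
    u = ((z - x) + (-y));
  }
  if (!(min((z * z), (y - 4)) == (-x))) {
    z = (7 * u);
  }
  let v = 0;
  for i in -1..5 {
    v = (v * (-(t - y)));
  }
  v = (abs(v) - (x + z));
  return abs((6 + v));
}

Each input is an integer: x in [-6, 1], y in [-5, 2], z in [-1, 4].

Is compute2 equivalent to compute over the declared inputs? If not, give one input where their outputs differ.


The rewrite breaks on x=-6, y=-5, z=-1, where the results are 4 and 17.
compute: t=1, then u=-2, then ((max(y, x) + abs(x)) == min(t, 1)) is true, then x=3, then (min((z * z), (y - 4)) == (-x)) is false, then v=0, then (i=-1), then v=0, then (i=0), then v=0, then (i=1), then v=0, then (i=2), then v=0, then (i=3), then v=0, then (i=4), then v=0, then v=-2, then returns 4
compute2: t=1, then u=-2, then ((max(y, x) + abs(x)) == min(t, 1)) is true, then x=3, then (!(min((z * z), (y - 4)) == (-x))) is true, then z=-14, then v=0, then (i=-1), then v=0, then (i=0), then v=0, then (i=1), then v=0, then (i=2), then v=0, then (i=3), then v=0, then (i=4), then v=0, then v=11, then returns 17
verdict: not equivalent; witness: x=-6, y=-5, z=-1


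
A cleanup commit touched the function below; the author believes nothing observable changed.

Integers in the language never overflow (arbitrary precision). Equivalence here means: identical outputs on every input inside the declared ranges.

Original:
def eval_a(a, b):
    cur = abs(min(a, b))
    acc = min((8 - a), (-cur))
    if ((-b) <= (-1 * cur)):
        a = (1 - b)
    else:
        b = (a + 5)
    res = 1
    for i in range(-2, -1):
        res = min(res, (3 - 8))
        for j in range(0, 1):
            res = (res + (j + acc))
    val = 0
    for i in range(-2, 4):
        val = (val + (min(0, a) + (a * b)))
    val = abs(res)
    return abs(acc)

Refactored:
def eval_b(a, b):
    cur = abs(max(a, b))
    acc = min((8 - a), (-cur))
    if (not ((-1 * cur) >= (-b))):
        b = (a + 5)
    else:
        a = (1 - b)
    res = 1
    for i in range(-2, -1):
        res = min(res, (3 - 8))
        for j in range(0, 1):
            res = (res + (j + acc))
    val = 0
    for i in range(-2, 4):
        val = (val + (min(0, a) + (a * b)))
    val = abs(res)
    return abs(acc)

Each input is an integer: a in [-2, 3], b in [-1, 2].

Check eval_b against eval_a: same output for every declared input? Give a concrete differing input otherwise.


Evaluate both at a=-2, b=-1.
eval_a: cur becomes 2; next acc becomes -2; next ((-b) <= (-1 * cur)) evaluates to false; next b becomes 3; next res becomes 1; next at i=-2:; next res becomes -5; next at j=0:; next res becomes -7; next val becomes 0; next at i=-2:; next val becomes -8; next at i=-1:; next val becomes -16; next at i=0:; next val becomes -24; next at i=1:; next val becomes -32; next at i=2:; next val becomes -40; next at i=3:; next val becomes -48; next val becomes 7; next final value 2
eval_b: cur becomes 1; next acc becomes -1; next (not ((-1 * cur) >= (-b))) evaluates to true; next b becomes 3; next res becomes 1; next at i=-2:; next res becomes -5; next at j=0:; next res becomes -6; next val becomes 0; next at i=-2:; next val becomes -8; next at i=-1:; next val becomes -16; next at i=0:; next val becomes -24; next at i=1:; next val becomes -32; next at i=2:; next val becomes -40; next at i=3:; next val becomes -48; next val becomes 6; next final value 1
2 and 1 differ, so these are not the same function on this domain.
verdict: not equivalent; witness: a=-2, b=-1


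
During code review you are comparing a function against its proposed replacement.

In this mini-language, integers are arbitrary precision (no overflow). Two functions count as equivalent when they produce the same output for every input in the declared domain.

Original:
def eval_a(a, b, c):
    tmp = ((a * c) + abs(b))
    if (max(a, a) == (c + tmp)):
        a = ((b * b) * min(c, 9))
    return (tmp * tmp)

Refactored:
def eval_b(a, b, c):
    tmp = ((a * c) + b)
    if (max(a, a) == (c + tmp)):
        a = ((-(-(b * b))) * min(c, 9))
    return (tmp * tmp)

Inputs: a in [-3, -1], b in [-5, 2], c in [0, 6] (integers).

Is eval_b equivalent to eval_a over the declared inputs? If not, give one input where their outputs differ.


On input a=-3, b=-5, c=1, eval_a returns 4 while eval_b returns 64.
verdict: not equivalent; witness: a=-3, b=-5, c=1


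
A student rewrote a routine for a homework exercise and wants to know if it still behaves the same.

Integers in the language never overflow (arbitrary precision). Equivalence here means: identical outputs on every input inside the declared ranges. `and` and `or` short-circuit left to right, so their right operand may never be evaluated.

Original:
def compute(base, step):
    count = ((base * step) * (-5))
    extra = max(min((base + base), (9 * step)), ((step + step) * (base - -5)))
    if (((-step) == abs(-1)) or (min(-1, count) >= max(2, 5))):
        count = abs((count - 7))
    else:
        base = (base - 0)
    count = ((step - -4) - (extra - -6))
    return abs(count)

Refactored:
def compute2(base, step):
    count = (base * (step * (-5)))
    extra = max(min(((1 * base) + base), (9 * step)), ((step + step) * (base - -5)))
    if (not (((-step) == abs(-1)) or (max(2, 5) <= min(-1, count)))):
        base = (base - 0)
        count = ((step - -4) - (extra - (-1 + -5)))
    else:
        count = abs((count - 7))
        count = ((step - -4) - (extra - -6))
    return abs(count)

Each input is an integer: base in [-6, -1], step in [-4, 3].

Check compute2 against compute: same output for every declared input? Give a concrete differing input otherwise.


The two versions differ — the changes include comparison usage differs; also statement counts differ; also boolean connective usage differs; also constant usage differs; also arithmetic usage differs.
Spot check at base=-2, step=-3 — compute: count := -30 | extra := -18 | (((-step) == abs(-1)) or (min(-1, count) >= max(2, 5))): false | base := -2 | count := 13 | result 13. compute2: count := -30 | extra := -18 | (not (((-step) == abs(-1)) or (max(2, 5) <= min(-1, count)))): true | base := -2 | count := 13 | result 13. Both give 13.
An exhaustive pass over the 48 declared inputs shows identical outputs.
verdict: equivalent


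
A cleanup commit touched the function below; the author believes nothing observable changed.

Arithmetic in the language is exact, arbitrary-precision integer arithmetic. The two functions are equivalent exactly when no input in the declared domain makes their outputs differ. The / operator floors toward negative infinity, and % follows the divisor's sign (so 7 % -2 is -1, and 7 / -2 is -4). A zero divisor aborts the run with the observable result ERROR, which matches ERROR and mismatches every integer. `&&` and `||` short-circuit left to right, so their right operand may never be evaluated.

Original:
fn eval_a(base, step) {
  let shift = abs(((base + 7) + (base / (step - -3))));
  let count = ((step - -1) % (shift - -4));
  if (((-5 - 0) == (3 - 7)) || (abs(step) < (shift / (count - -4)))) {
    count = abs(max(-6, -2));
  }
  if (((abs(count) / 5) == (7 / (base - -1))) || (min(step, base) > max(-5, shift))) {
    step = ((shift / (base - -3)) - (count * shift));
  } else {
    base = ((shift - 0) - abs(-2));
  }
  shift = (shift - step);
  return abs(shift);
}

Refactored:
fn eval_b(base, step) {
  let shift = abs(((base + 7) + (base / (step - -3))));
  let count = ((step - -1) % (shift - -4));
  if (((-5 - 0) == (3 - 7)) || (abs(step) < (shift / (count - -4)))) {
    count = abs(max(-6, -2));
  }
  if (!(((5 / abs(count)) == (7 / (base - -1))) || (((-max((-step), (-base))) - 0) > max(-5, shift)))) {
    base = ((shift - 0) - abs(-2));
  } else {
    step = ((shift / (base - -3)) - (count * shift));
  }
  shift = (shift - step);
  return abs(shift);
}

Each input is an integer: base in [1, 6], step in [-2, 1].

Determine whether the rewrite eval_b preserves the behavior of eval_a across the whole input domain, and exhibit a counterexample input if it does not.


Evaluate both at base=2, step=-2.
eval_a: shift := 11 | count := 14 | (((-5 - 0) == (3 - 7)) || (abs(step) < (shift / (count - -4)))): false | (((abs(count) / 5) == (7 / (base - -1))) || (min(step, base) > max(-5, shift))): true | step := -152 | shift := 163 | result 163
eval_b: shift := 11 | count := 14 | (((-5 - 0) == (3 - 7)) || (abs(step) < (shift / (count - -4)))): false | (!(((5 / abs(count)) == (7 / (base - -1))) || (((-max((-step), (-base))) - 0) > max(-5, shift)))): true | base := 9 | shift := 13 | result 13
163 against 13: the behavior changed.
verdict: not equivalent; witness: base=2, step=-2


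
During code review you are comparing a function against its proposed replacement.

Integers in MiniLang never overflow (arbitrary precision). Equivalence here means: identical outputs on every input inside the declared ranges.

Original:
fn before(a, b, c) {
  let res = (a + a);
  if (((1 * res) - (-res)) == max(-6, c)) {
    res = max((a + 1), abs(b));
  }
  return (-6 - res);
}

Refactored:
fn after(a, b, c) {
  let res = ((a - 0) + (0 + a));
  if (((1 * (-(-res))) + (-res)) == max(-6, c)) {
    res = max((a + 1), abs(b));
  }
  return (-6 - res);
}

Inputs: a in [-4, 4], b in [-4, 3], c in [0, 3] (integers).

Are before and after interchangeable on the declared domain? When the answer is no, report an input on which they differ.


There is a counterexample at a=-4, b=-4, c=0: 2 on one side, -10 on the other.
before: res := -8 | (((1 * res) - (-res)) == max(-6, c)): false | result 2
after: res := -8 | (((1 * (-(-res))) + (-res)) == max(-6, c)): true | res := 4 | result -10
verdict: not equivalent; witness: a=-4, b=-4, c=0


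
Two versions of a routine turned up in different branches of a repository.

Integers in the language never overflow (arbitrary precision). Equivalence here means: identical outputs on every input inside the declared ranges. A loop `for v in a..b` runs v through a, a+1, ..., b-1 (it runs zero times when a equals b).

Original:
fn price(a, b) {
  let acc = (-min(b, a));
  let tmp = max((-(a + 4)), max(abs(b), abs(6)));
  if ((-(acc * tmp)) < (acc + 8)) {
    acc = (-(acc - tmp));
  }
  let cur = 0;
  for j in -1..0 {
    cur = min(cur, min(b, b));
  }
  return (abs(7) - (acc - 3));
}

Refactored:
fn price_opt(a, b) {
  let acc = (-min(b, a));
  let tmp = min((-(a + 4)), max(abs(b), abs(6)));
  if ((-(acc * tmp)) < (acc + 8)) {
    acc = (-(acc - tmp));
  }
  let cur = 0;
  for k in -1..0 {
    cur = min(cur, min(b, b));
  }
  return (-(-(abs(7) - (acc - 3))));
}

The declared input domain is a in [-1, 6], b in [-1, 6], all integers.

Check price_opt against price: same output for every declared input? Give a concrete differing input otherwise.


There is a counterexample at a=-1, b=-1: 5 on one side, 14 on the other.
price: acc becomes 1; next tmp becomes 6; next ((-(acc * tmp)) < (acc + 8)) evaluates to true; next acc becomes 5; next cur becomes 0; next at j=-1:; next cur becomes -1; next final value 5
price_opt: acc becomes 1; next tmp becomes -3; next ((-(acc * tmp)) < (acc + 8)) evaluates to true; next acc becomes -4; next cur becomes 0; next at k=-1:; next cur becomes -1; next final value 14
verdict: not equivalent; witness: a=-1, b=-1


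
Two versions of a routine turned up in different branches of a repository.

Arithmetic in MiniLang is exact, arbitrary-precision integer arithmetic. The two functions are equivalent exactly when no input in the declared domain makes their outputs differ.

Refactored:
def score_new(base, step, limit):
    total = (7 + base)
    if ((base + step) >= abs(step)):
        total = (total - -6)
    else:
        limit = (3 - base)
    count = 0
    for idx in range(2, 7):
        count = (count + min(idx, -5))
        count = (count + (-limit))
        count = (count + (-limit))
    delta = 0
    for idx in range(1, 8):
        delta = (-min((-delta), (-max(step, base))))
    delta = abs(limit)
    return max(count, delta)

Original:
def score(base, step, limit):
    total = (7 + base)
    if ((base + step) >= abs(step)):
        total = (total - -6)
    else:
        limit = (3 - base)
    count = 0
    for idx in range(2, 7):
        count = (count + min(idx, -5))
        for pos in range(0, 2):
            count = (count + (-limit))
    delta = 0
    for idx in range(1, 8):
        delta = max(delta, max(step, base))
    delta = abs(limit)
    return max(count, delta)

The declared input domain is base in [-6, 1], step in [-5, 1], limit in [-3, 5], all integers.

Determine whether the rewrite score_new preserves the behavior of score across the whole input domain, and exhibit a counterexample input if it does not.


Reading the diff, among the changes: min/max/abs usage differs; also loop structure differs; also local variable names differ; also arithmetic usage differs.
Spot check at base=-4, step=1, limit=-2 — score: total becomes 3; next ((base + step) >= abs(step)) evaluates to false; next limit becomes 7; next count becomes 0; next at idx=2:; next count becomes -5; next at pos=0:; next count becomes -12; next at pos=1:; next count becomes -19; next at idx=3:; next count becomes -24; next at pos=0:; next count becomes -31; next at pos=1:; next count becomes -38; next at idx=4:; next count becomes -43; next at pos=0:; next count becomes -50; next at pos=1:; next count becomes -57; next at idx=5:; next count becomes -62; next at pos=0:; next count becomes -69; next at pos=1:; next count becomes -76; next at idx=6:; next count becomes -81; next at pos=0:; next count becomes -88; next at pos=1:; next count becomes -95; next delta becomes 0; next at idx=1:; next delta becomes 1; next at idx=2:; next delta becomes 1; next at idx=3:; next delta becomes 1; next at idx=4:; next delta becomes 1; next at idx=5:; next delta becomes 1; next at idx=6:; next delta becomes 1; next at idx=7:; next delta becomes 1; next delta becomes 7; next final value 7. score_new: total becomes 3; next ((base + step) >= abs(step)) evaluates to false; next limit becomes 7; next count becomes 0; next at idx=2:; next count becomes -5; next count becomes -12; next count becomes -19; next at idx=3:; next count becomes -24; next count becomes -31; next count becomes -38; next at idx=4:; next count becomes -43; next count becomes -50; next count becomes -57; next at idx=5:; next count becomes -62; next count becomes -69; next count becomes -76; next at idx=6:; next count becomes -81; next count becomes -88; next count becomes -95; next delta becomes 0; next at idx=1:; next delta becomes 1; next at idx=2:; next delta becomes 1; next at idx=3:; next delta becomes 1; next at idx=4:; next delta becomes 1; next at idx=5:; next delta becomes 1; next at idx=6:; next delta becomes 1; next at idx=7:; next delta becomes 1; next delta becomes 7; next final value 7. Both give 7.
Sweeping the whole domain (504 inputs) finds no disagreement.
verdict: equivalent


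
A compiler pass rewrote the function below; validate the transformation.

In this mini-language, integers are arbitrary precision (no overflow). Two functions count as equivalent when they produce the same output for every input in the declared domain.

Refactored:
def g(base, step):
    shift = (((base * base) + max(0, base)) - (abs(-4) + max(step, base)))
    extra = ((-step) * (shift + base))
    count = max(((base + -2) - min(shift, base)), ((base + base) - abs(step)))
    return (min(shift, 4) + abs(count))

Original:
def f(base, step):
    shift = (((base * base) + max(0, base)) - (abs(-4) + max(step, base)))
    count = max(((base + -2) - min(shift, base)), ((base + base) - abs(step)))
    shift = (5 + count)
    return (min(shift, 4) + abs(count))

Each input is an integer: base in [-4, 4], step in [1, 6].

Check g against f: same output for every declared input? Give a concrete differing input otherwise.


Evaluate both at base=-4, step=1.
f: shift=11, then count=-2, then shift=3, then returns 5
g: shift=11, then extra=-7, then count=-2, then returns 6
5 and 6 differ, so these are not the same function on this domain.
verdict: not equivalent; witness: base=-4, step=1


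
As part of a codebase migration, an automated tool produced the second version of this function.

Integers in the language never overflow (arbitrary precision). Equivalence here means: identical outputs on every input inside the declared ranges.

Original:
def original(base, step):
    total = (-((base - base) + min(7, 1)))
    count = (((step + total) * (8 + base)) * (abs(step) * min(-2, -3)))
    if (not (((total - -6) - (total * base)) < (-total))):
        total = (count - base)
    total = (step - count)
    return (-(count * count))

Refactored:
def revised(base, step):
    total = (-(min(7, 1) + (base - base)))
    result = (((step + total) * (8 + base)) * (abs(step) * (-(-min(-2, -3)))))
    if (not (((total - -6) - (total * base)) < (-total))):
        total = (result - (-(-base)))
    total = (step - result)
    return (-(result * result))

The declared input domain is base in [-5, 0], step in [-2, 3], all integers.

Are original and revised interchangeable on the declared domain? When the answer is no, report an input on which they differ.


Behavior is preserved: although local variable names differ, the outputs never diverge.
Spot check at base=-3, step=1 — original: total := -1 | count := 0 | (not (((total - -6) - (total * base)) < (-total))): true | total := 3 | total := 1 | result 0. revised: total := -1 | result := 0 | (not (((total - -6) - (total * base)) < (-total))): true | total := 3 | total := 1 | result 0. Both give 0.
An exhaustive pass over the 36 declared inputs shows identical outputs.
verdict: equivalent


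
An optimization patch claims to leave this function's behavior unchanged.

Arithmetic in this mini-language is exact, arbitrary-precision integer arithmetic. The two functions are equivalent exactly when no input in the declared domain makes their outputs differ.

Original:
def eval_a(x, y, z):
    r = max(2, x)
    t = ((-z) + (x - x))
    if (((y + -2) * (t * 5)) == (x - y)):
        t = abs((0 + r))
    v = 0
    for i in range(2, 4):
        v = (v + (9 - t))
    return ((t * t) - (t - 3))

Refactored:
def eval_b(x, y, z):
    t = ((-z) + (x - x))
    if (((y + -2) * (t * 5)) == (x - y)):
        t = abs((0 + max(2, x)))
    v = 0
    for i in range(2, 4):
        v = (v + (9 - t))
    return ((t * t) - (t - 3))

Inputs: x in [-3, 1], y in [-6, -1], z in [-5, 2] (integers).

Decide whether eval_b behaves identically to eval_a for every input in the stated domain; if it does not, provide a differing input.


Differences: local variable names differ, and statement counts differ — yet all 240 inputs agree.
verdict: equivalent
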